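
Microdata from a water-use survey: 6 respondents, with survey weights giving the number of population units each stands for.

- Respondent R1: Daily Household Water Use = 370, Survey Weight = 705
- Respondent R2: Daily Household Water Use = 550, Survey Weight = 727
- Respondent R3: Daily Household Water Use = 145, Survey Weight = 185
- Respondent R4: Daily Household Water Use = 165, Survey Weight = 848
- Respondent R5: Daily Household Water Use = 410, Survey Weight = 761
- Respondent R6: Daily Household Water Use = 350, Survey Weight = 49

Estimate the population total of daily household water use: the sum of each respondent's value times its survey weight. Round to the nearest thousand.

1157000

Weighted total = 370×705 + 550×727 + 145×185 + 165×848 + 410×761 + 350×49
  = 260850 + 399850 + 26825 + 139920 + 312010 + 17150 = 1156605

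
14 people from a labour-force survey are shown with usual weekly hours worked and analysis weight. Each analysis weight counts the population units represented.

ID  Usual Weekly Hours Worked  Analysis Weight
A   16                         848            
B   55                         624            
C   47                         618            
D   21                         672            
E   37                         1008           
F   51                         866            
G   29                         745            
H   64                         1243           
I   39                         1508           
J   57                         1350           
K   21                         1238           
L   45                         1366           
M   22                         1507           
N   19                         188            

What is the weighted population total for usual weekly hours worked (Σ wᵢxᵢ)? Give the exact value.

533621

Weighted total = 533621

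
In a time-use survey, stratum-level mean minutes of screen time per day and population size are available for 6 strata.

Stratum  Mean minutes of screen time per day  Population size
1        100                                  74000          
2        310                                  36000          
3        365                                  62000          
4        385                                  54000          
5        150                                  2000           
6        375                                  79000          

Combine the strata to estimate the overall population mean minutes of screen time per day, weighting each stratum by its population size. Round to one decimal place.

299.4

Σ Nₕ·x̄ₕ = 100×74000 + 310×36000 + 365×62000 + 385×54000 + 150×2000 + 375×79000
  = 7400000 + 11160000 + 22630000 + 20790000 + 300000 + 29625000 = 91905000
Σ Nₕ = 307000
Overall mean = 91905000 / 307000 = 299.36482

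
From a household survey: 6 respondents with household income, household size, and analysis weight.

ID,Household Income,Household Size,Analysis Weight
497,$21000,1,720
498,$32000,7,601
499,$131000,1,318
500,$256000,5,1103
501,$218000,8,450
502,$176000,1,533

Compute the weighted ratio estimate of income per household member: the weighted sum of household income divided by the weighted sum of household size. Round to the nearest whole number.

36949

Σ wᵢ·y = 21000×720 + 32000×601 + 131000×318 + 256000×1103 + 218000×450 + 176000×533
  = 550286000
Σ wᵢ·x = 1×720 + 7×601 + 1×318 + 5×1103 + 8×450 + 1×533
  = 720 + 4207 + 318 + 5515 + 3600 + 533 = 14893
Ratio = 550286000 / 14893 = 36949.305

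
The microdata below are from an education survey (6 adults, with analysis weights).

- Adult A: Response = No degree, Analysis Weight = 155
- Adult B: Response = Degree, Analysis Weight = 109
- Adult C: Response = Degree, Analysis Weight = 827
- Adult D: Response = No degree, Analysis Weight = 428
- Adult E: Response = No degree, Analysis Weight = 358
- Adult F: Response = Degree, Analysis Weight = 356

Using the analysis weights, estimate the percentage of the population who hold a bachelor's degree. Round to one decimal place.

Sum of weights for 'Degree' = 109 + 827 + 356 = 1292
Total weight = 155 + 109 + 827 + 428 + 358 + 356 = 2233
Weighted proportion = 1292 / 2233 = 0.57859382 → 57.859382%

57.9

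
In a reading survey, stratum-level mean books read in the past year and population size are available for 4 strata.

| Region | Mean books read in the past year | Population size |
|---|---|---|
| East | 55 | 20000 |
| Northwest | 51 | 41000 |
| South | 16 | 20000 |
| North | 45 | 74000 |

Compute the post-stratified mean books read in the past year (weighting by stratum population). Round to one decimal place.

44.1

Σ Nₕ·x̄ₕ = 55×20000 + 51×41000 + 16×20000 + 45×74000
  = 1100000 + 2091000 + 320000 + 3330000 = 6841000
Σ Nₕ = 155000
Overall mean = 6841000 / 155000 = 44.135484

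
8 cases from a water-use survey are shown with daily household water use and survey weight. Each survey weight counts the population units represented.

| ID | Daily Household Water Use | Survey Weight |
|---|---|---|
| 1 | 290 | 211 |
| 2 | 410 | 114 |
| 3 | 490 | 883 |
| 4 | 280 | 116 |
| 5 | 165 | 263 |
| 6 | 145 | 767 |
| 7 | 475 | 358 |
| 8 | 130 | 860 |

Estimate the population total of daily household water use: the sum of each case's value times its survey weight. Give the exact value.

Weighted total = 1009540

1009540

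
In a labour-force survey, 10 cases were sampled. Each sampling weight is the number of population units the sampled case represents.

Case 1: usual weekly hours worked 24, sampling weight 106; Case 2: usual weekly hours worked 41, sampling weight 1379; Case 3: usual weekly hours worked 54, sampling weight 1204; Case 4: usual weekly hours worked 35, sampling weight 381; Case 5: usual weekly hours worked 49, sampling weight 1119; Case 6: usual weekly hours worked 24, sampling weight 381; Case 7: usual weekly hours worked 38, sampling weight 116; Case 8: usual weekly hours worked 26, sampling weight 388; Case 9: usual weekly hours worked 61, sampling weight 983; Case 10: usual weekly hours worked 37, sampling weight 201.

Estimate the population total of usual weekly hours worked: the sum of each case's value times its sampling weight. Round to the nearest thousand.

283000

Weighted total = 24×106 + 41×1379 + 54×1204 + 35×381 + 49×1119 + 24×381 + 38×116 + 26×388 + 61×983 + 37×201
  = 283305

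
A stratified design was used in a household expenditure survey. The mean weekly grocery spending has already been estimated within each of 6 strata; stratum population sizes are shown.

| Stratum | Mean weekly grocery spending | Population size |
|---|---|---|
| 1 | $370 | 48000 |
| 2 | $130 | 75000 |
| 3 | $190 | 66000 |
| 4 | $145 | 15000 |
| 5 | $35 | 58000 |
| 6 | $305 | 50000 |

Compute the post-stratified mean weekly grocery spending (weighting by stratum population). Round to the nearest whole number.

Σ Nₕ·x̄ₕ = 59505000
Σ Nₕ = 48000 + 75000 + 66000 + 15000 + 58000 + 50000 = 312000
Overall mean = 59505000 / 312000 = 190.72115

191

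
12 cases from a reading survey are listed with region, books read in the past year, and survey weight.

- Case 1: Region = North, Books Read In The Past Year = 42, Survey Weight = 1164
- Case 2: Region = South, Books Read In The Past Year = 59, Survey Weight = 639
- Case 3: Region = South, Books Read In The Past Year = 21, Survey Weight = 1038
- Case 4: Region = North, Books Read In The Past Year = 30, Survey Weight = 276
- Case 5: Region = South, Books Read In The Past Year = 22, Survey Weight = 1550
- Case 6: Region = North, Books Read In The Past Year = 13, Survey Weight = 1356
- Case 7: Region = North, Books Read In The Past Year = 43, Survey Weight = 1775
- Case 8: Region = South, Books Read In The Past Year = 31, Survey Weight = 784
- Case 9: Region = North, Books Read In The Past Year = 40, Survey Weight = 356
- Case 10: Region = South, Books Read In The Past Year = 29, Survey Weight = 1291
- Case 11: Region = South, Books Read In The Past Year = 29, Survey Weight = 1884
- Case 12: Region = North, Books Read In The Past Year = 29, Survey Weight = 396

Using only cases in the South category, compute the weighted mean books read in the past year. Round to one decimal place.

29.2

South rows: 2, 3, 5, 8, 10, 11
Weighted sum = 59×639 + 21×1038 + 22×1550 + 31×784 + 29×1291 + 29×1884
  = 37701 + 21798 + 34100 + 24304 + 37439 + 54636 = 209978
Sum of weights = 7186
Weighted mean = 209978 / 7186 = 29.220429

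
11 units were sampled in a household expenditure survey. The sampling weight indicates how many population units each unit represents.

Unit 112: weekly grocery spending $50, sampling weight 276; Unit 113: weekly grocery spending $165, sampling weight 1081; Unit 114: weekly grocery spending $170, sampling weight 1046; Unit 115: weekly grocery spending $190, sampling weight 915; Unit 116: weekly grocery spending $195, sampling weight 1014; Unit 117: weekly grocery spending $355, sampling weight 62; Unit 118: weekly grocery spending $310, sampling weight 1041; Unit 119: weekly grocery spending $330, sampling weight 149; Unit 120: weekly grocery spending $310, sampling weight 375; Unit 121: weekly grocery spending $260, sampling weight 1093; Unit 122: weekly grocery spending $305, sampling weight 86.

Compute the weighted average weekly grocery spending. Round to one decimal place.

218.8

Weighted sum = 50×276 + 165×1081 + 170×1046 + 190×915 + 195×1014 + 355×62 + 310×1041 + 330×149 + 310×375 + 260×1093 + 305×86
  = 1562115
Sum of weights = 276 + 1081 + 1046 + 915 + 1014 + 62 + 1041 + 149 + 375 + 1093 + 86 = 7138
Weighted mean = 1562115 / 7138 = 218.84491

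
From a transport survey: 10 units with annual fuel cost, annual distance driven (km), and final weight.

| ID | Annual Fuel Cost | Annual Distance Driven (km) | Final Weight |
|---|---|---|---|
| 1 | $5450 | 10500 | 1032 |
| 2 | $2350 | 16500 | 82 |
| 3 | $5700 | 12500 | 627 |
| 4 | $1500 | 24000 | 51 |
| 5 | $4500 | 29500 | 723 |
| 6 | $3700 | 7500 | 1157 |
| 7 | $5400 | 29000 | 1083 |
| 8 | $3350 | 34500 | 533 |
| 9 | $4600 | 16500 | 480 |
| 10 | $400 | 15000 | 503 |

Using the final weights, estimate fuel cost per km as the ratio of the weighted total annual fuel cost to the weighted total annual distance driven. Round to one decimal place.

Σ wᵢ·y = 5450×1032 + 2350×82 + 5700×627 + 1500×51 + 4500×723 + 3700×1157 + 5400×1083 + 3350×533 + 4600×480 + 400×503
  = 5624400 + 192700 + 3573900 + 76500 + 3253500 + 4280900 + 5848200 + 1785550 + 2208000 + 201200 = 27044850
Σ wᵢ·x = 10500×1032 + 16500×82 + 12500×627 + 24000×51 + 29500×723 + 7500×1157 + 29000×1083 + 34500×533 + 16500×480 + 15000×503
  = 116517000
Ratio = 27044850 / 116517000 = 0.23211076

0.2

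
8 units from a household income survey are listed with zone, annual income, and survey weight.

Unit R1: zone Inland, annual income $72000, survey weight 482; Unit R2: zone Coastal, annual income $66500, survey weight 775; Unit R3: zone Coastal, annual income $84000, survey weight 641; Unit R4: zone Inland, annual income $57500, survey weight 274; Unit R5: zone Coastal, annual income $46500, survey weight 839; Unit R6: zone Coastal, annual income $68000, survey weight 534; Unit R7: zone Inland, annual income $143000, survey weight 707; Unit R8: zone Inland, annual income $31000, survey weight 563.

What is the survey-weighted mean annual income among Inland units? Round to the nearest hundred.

Inland rows: R1, R4, R7, R8
Weighted sum = 72000×482 + 57500×274 + 143000×707 + 31000×563
  = 169013000
Sum of weights = 482 + 274 + 707 + 563 = 2026
Weighted mean = 169013000 / 2026 = 83422.014

83400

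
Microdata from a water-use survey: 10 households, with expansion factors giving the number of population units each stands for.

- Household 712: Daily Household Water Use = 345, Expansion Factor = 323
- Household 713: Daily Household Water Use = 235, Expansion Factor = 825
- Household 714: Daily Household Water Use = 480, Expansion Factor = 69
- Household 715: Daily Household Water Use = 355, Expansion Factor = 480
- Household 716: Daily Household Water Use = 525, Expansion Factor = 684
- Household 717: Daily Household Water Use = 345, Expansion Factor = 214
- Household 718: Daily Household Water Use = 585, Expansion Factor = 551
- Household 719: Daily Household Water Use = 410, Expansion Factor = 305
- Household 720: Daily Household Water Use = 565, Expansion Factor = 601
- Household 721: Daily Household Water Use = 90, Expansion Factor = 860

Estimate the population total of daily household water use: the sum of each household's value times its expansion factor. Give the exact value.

Weighted total = 345×323 + 235×825 + 480×69 + 355×480 + 525×684 + 345×214 + 585×551 + 410×305 + 565×601 + 90×860
  = 111435 + 193875 + 33120 + 170400 + 359100 + 73830 + 322335 + 125050 + 339565 + 77400 = 1806110

1806110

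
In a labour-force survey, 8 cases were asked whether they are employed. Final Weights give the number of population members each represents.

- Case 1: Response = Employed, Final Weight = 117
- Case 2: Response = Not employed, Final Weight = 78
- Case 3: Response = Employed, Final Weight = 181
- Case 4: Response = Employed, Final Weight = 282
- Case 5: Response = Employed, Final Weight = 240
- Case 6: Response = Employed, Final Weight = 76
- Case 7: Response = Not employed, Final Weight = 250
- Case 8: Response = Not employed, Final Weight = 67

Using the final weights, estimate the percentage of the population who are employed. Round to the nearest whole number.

69

Sum of weights for 'Employed' = 117 + 181 + 282 + 240 + 76 = 896
Total weight = 117 + 78 + 181 + 282 + 240 + 76 + 250 + 67 = 1291
Weighted proportion = 896 / 1291 = 0.69403563 → 69.403563%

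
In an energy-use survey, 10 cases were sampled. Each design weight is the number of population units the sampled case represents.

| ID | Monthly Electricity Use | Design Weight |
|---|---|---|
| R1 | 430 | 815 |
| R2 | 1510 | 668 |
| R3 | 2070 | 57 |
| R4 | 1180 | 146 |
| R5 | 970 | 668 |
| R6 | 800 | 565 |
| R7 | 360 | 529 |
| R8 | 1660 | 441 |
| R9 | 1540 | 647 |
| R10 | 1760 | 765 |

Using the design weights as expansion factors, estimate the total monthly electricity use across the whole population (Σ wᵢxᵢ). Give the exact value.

Weighted total = 430×815 + 1510×668 + 2070×57 + 1180×146 + 970×668 + 800×565 + 360×529 + 1660×441 + 1540×647 + 1760×765
  = 350450 + 1008680 + 117990 + 172280 + 647960 + 452000 + 190440 + 732060 + 996380 + 1346400 = 6014640

6014640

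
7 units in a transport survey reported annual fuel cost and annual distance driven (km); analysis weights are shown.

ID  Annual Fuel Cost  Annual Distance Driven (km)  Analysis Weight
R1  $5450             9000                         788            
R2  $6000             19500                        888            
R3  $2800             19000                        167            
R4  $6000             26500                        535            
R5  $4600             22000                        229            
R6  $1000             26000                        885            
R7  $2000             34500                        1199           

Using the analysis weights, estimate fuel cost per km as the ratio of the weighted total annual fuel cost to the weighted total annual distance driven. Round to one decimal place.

0.2

Σ wᵢ·y = 5450×788 + 6000×888 + 2800×167 + 6000×535 + 4600×229 + 1000×885 + 2000×1199
  = 17636600
Σ wᵢ·x = 111172000
Ratio = 17636600 / 111172000 = 0.15864246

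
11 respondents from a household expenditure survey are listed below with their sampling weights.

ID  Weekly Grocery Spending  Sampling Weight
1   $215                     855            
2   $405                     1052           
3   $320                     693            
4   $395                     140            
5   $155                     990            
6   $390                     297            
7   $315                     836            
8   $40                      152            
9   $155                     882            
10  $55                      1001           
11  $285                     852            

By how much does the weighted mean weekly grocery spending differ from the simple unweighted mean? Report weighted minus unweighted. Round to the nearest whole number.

-8

Unweighted sum = 215 + 405 + 320 + 395 + 155 + 390 + 315 + 40 + 155 + 55 + 285 = 2730
Unweighted mean = 2730 / 11 = 248.18182
Weighted sum = 215×855 + 405×1052 + 320×693 + 395×140 + 155×990 + 390×297 + 315×836 + 40×152 + 155×882 + 55×1001 + 285×852
  = 183825 + 426060 + 221760 + 55300 + 153450 + 115830 + 263340 + 6080 + 136710 + 55055 + 242820 = 1860230
Sum of weights = 855 + 1052 + 693 + 140 + 990 + 297 + 836 + 152 + 882 + 1001 + 852 = 7750
Weighted mean = 1860230 / 7750 = 240.02968
Difference (weighted minus unweighted) = -8.1521408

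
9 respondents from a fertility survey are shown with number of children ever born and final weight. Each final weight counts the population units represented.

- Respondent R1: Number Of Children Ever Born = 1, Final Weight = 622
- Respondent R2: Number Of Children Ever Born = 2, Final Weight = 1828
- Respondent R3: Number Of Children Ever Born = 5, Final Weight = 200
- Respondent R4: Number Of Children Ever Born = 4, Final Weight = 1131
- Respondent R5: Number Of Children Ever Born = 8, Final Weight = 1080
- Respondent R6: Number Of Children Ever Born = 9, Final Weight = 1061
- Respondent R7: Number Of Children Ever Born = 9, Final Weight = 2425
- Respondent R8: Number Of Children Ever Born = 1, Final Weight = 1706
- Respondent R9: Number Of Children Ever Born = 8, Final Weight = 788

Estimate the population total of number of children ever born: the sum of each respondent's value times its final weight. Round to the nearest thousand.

Weighted total = 1×622 + 2×1828 + 5×200 + 4×1131 + 8×1080 + 9×1061 + 9×2425 + 1×1706 + 8×788
  = 622 + 3656 + 1000 + 4524 + 8640 + 9549 + 21825 + 1706 + 6304 = 57826

58000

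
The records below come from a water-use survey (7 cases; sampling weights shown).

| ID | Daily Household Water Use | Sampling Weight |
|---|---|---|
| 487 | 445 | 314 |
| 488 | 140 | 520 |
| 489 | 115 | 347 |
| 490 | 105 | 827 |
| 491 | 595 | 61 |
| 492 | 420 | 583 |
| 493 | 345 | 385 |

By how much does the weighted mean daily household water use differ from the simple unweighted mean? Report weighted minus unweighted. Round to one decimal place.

Unweighted sum = 445 + 140 + 115 + 105 + 595 + 420 + 345 = 2165
Unweighted mean = 2165 / 7 = 309.28571
Weighted sum = 445×314 + 140×520 + 115×347 + 105×827 + 595×61 + 420×583 + 345×385
  = 753250
Sum of weights = 314 + 520 + 347 + 827 + 61 + 583 + 385 = 3037
Weighted mean = 753250 / 3037 = 248.02437
Difference (weighted minus unweighted) = -61.261348

-61.3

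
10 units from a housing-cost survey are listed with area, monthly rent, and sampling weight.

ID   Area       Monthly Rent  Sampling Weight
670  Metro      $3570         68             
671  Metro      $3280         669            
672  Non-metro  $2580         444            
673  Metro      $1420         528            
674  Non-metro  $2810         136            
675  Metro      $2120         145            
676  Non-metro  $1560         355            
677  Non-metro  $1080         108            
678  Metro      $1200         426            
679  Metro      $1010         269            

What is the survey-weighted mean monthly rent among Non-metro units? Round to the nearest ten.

Non-metro rows: 672, 674, 676, 677
Weighted sum = 2580×444 + 2810×136 + 1560×355 + 1080×108
  = 1145520 + 382160 + 553800 + 116640 = 2198120
Sum of weights = 444 + 136 + 355 + 108 = 1043
Weighted mean = 2198120 / 1043 = 2107.4976

2110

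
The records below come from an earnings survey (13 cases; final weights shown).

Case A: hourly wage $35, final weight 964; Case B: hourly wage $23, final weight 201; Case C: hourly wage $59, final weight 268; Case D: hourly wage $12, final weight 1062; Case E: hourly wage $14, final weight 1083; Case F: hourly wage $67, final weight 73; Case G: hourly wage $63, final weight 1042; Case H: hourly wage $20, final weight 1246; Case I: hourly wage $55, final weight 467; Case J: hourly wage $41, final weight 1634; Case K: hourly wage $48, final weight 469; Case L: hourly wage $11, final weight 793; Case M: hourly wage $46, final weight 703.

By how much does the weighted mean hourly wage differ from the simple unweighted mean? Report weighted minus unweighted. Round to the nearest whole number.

Unweighted sum = 494
Unweighted mean = 494 / 13 = 38
Weighted sum = 333790
Sum of weights = 10005
Weighted mean = 333790 / 10005 = 33.362319
Difference (weighted minus unweighted) = -4.6376812

-5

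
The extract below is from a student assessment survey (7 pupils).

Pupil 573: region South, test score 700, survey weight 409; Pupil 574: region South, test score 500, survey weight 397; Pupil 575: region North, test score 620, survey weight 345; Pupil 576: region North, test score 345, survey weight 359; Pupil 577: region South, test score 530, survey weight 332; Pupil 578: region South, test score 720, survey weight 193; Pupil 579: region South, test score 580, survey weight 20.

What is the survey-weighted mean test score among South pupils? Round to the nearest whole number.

South rows: 573, 574, 577, 578, 579
Weighted sum = 811320
Sum of weights = 1351
Weighted mean = 811320 / 1351 = 600.53294

601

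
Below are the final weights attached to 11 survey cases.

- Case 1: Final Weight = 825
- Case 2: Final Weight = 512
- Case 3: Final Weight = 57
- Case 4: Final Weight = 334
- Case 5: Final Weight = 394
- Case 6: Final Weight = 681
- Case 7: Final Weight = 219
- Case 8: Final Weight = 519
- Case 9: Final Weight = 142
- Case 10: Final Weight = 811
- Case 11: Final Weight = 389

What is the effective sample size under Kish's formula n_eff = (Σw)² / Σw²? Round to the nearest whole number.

Σ wᵢ = 825 + 512 + 57 + 334 + 394 + 681 + 219 + 519 + 142 + 811 + 389 = 4883
Σ wᵢ² = 2823099
n_eff = 4883² / 2823099 = 23843689 / 2823099 = 8.4459273

8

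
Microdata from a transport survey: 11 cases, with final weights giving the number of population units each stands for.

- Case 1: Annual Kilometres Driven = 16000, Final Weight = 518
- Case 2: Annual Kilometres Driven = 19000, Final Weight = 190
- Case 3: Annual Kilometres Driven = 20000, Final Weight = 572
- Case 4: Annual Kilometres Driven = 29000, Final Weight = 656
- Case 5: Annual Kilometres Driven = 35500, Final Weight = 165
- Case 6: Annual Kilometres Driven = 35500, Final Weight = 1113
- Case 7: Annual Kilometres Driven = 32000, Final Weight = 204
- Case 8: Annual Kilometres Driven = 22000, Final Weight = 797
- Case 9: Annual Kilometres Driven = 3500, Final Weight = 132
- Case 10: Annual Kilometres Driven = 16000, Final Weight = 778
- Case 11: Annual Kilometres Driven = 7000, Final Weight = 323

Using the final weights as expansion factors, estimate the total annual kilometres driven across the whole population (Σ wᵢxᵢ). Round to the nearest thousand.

126964000

Weighted total = 16000×518 + 19000×190 + 20000×572 + 29000×656 + 35500×165 + 35500×1113 + 32000×204 + 22000×797 + 3500×132 + 16000×778 + 7000×323
  = 8288000 + 3610000 + 11440000 + 19024000 + 5857500 + 39511500 + 6528000 + 17534000 + 462000 + 12448000 + 2261000 = 126964000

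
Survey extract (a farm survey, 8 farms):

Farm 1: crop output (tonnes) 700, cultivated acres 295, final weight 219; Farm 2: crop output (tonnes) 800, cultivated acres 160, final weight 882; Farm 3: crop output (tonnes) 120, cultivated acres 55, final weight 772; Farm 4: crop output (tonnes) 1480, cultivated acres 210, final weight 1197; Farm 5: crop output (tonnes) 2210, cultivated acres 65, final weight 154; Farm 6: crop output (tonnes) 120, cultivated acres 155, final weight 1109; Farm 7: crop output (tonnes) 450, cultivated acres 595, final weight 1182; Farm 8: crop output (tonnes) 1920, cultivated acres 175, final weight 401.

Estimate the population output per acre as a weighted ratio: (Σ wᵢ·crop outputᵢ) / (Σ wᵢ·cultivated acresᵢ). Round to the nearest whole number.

Σ wᵢ·y = 700×219 + 800×882 + 120×772 + 1480×1197 + 2210×154 + 120×1109 + 450×1182 + 1920×401
  = 153300 + 705600 + 92640 + 1771560 + 340340 + 133080 + 531900 + 769920 = 4498340
Σ wᵢ·x = 295×219 + 160×882 + 55×772 + 210×1197 + 65×154 + 155×1109 + 595×1182 + 175×401
  = 64605 + 141120 + 42460 + 251370 + 10010 + 171895 + 703290 + 70175 = 1454925
Ratio = 4498340 / 1454925 = 3.091802

3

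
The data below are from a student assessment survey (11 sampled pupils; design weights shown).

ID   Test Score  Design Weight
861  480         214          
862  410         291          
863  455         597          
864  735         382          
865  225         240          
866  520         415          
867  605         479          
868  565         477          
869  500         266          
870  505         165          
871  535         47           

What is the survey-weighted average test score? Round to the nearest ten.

Weighted sum = 480×214 + 410×291 + 455×597 + 735×382 + 225×240 + 520×415 + 605×479 + 565×477 + 500×266 + 505×165 + 535×47
  = 102720 + 119310 + 271635 + 280770 + 54000 + 215800 + 289795 + 269505 + 133000 + 83325 + 25145 = 1845005
Sum of weights = 214 + 291 + 597 + 382 + 240 + 415 + 479 + 477 + 266 + 165 + 47 = 3573
Weighted mean = 1845005 / 3573 = 516.3742

520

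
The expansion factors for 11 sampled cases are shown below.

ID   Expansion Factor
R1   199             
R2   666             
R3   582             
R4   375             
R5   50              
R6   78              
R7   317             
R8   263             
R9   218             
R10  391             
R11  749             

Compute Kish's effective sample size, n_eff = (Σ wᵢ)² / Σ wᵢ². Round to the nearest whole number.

8

Σ wᵢ = 199 + 666 + 582 + 375 + 50 + 78 + 317 + 263 + 218 + 391 + 749 = 3888
Σ wᵢ² = 1902154
n_eff = 3888² / 1902154 = 15116544 / 1902154 = 7.9470663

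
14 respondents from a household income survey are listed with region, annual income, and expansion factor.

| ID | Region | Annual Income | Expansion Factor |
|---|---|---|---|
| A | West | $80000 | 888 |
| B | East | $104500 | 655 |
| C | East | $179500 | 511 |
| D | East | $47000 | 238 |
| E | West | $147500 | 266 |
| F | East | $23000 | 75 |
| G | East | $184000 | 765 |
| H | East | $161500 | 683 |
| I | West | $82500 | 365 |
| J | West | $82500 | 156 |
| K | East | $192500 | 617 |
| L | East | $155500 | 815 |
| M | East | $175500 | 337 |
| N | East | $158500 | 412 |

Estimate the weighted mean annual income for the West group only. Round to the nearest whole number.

91497

West rows: A, E, I, J
Weighted sum = 153257500
Sum of weights = 888 + 266 + 365 + 156 = 1675
Weighted mean = 153257500 / 1675 = 91497.015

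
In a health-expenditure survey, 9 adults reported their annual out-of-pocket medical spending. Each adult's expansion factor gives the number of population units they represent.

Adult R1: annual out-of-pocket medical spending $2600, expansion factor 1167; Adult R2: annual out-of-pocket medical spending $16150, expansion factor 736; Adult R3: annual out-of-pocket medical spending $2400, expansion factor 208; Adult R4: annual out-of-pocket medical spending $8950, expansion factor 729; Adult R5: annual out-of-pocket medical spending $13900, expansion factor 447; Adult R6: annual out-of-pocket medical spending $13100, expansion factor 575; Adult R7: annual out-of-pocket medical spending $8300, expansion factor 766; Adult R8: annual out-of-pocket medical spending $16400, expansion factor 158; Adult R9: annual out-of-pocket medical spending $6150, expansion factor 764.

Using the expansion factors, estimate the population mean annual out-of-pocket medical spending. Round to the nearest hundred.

Weighted sum = 2600×1167 + 16150×736 + 2400×208 + 8950×729 + 13900×447 + 13100×575 + 8300×766 + 16400×158 + 6150×764
  = 3034200 + 11886400 + 499200 + 6524550 + 6213300 + 7532500 + 6357800 + 2591200 + 4698600 = 49337750
Sum of weights = 1167 + 736 + 208 + 729 + 447 + 575 + 766 + 158 + 764 = 5550
Weighted mean = 49337750 / 5550 = 8889.6847

8900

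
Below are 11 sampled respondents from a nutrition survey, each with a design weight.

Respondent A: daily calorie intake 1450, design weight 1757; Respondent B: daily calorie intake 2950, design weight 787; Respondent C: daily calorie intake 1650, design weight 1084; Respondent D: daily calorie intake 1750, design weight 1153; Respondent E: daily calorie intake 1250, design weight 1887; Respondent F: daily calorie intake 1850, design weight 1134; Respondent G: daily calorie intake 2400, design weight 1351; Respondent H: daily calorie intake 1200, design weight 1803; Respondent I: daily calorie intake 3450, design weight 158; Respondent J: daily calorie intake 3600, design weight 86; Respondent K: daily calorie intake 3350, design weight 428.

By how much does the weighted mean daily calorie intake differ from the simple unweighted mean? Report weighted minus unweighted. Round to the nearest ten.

-470

Unweighted sum = 1450 + 2950 + 1650 + 1750 + 1250 + 1850 + 2400 + 1200 + 3450 + 3600 + 3350 = 24900
Unweighted mean = 24900 / 11 = 2263.6364
Weighted sum = 1450×1757 + 2950×787 + 1650×1084 + 1750×1153 + 1250×1887 + 1850×1134 + 2400×1351 + 1200×1803 + 3450×158 + 3600×86 + 3350×428
  = 2547650 + 2321650 + 1788600 + 2017750 + 2358750 + 2097900 + 3242400 + 2163600 + 545100 + 309600 + 1433800 = 20826800
Sum of weights = 1757 + 787 + 1084 + 1153 + 1887 + 1134 + 1351 + 1803 + 158 + 86 + 428 = 11628
Weighted mean = 20826800 / 11628 = 1791.0905
Difference (weighted minus unweighted) = -472.54589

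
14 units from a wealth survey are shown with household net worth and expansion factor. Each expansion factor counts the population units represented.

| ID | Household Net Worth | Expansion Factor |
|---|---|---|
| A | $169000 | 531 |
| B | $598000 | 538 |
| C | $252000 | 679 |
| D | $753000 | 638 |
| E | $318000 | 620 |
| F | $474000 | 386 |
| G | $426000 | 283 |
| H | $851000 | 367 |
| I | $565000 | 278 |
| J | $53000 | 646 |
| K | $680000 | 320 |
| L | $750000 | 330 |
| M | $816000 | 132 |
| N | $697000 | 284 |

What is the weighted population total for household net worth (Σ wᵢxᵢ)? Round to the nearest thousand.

Weighted total = 2838052000

2838052000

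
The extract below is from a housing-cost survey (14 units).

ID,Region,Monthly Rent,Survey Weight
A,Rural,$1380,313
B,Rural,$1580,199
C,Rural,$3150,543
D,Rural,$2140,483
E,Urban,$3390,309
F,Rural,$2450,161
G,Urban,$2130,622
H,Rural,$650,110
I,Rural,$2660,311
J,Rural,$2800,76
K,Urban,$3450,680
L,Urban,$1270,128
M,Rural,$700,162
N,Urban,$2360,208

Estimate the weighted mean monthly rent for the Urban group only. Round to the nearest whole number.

Urban rows: E, G, K, L, N
Weighted sum = 3390×309 + 2130×622 + 3450×680 + 1270×128 + 2360×208
  = 1047510 + 1324860 + 2346000 + 162560 + 490880 = 5371810
Sum of weights = 309 + 622 + 680 + 128 + 208 = 1947
Weighted mean = 5371810 / 1947 = 2759.019

2759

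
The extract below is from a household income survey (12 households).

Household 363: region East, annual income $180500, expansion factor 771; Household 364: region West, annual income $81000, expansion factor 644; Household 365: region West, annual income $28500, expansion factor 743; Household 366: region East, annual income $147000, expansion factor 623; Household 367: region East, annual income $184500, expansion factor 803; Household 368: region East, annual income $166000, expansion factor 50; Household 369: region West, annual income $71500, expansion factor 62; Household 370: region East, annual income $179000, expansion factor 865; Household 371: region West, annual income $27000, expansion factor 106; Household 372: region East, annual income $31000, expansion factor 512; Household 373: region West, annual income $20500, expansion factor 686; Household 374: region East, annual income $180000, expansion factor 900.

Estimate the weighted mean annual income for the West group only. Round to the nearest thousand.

West rows: 364, 365, 369, 371, 373
Weighted sum = 94697500
Sum of weights = 2241
Weighted mean = 94697500 / 2241 = 42256.805

42000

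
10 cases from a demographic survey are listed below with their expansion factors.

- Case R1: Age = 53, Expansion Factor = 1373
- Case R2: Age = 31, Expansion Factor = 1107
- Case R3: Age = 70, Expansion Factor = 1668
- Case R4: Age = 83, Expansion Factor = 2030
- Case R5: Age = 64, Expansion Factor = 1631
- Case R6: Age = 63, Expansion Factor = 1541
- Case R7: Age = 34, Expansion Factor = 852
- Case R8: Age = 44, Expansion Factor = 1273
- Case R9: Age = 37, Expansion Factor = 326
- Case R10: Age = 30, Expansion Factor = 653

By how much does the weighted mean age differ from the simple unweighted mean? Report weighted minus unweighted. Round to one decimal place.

Unweighted sum = 53 + 31 + 70 + 83 + 64 + 63 + 34 + 44 + 37 + 30 = 509
Unweighted mean = 509 / 10 = 50.9
Weighted sum = 53×1373 + 31×1107 + 70×1668 + 83×2030 + 64×1631 + 63×1541 + 34×852 + 44×1273 + 37×326 + 30×653
  = 710435
Sum of weights = 1373 + 1107 + 1668 + 2030 + 1631 + 1541 + 852 + 1273 + 326 + 653 = 12454
Weighted mean = 710435 / 12454 = 57.044725
Difference (weighted minus unweighted) = 6.1447246

6.1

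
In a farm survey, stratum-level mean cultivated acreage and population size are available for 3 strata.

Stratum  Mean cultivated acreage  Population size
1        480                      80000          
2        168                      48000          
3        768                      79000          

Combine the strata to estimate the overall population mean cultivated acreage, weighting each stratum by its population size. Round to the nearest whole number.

518

Σ Nₕ·x̄ₕ = 107136000
Σ Nₕ = 80000 + 48000 + 79000 = 207000
Overall mean = 107136000 / 207000 = 517.56522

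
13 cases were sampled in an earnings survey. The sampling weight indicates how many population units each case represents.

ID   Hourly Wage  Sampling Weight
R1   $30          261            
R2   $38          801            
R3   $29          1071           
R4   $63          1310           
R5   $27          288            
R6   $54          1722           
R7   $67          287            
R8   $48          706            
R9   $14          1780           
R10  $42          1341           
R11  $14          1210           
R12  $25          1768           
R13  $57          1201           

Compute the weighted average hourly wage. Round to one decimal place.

37.6

Weighted sum = 516577
Sum of weights = 13746
Weighted mean = 516577 / 13746 = 37.580169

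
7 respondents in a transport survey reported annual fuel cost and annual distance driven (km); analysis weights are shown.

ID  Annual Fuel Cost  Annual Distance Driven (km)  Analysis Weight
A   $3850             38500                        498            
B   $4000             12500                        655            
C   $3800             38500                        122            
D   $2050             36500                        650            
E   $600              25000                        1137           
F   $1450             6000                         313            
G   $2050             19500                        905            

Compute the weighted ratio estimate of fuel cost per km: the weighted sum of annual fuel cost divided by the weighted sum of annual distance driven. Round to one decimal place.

Σ wᵢ·y = 9324700
Σ wᵢ·x = 38500×498 + 12500×655 + 38500×122 + 36500×650 + 25000×1137 + 6000×313 + 19500×905
  = 19173000 + 8187500 + 4697000 + 23725000 + 28425000 + 1878000 + 17647500 = 103733000
Ratio = 9324700 / 103733000 = 0.089891356

0.1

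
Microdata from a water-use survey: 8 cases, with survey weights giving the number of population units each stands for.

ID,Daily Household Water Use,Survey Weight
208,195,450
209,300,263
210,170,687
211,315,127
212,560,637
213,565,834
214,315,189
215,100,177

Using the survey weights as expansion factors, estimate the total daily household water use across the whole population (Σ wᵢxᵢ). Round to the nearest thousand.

1229000

Weighted total = 1228610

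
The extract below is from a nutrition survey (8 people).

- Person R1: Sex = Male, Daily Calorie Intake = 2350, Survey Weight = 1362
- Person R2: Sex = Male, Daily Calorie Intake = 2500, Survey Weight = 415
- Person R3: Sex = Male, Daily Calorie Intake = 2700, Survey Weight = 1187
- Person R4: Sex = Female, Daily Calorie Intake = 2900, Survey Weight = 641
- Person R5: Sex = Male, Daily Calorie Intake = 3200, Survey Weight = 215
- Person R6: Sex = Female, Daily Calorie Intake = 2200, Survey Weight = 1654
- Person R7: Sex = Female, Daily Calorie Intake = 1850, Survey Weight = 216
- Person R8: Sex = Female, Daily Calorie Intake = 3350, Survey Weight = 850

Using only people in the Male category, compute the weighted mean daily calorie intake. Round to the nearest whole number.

Male rows: R1, R2, R3, R5
Weighted sum = 2350×1362 + 2500×415 + 2700×1187 + 3200×215
  = 8131100
Sum of weights = 1362 + 415 + 1187 + 215 = 3179
Weighted mean = 8131100 / 3179 = 2557.754

2558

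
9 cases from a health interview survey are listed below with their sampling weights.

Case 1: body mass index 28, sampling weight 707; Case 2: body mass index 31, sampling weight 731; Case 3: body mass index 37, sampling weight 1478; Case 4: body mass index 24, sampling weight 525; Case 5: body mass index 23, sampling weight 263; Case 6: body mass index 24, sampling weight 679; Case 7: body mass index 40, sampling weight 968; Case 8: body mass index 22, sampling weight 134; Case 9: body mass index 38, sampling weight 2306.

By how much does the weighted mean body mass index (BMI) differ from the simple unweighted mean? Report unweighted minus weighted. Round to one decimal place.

-3.9

Unweighted sum = 28 + 31 + 37 + 24 + 23 + 24 + 40 + 22 + 38 = 267
Unweighted mean = 267 / 9 = 29.666667
Weighted sum = 28×707 + 31×731 + 37×1478 + 24×525 + 23×263 + 24×679 + 40×968 + 22×134 + 38×2306
  = 19796 + 22661 + 54686 + 12600 + 6049 + 16296 + 38720 + 2948 + 87628 = 261384
Sum of weights = 707 + 731 + 1478 + 525 + 263 + 679 + 968 + 134 + 2306 = 7791
Weighted mean = 261384 / 7791 = 33.54948
Difference (unweighted minus weighted) = -3.8828135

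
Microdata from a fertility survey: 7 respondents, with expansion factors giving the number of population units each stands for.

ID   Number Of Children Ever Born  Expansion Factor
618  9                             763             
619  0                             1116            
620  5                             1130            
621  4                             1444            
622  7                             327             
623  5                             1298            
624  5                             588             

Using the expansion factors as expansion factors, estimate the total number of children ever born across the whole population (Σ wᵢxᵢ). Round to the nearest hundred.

Weighted total = 30012

30000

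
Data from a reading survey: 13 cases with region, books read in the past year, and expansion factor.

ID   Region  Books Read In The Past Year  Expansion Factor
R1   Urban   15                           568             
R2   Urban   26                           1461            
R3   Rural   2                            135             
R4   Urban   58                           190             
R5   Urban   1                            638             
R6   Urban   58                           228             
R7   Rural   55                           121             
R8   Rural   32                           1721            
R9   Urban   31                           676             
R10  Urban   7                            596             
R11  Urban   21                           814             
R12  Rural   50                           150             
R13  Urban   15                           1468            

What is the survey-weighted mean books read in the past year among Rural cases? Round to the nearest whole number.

Rural rows: R3, R7, R8, R12
Weighted sum = 2×135 + 55×121 + 32×1721 + 50×150
  = 270 + 6655 + 55072 + 7500 = 69497
Sum of weights = 135 + 121 + 1721 + 150 = 2127
Weighted mean = 69497 / 2127 = 32.673719

33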